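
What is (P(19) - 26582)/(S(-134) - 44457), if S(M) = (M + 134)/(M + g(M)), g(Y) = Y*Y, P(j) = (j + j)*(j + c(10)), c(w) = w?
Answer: 3640/6351 ≈ 0.57314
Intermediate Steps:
P(j) = 2*j*(10 + j) (P(j) = (j + j)*(j + 10) = (2*j)*(10 + j) = 2*j*(10 + j))
g(Y) = Y**2
S(M) = (134 + M)/(M + M**2) (S(M) = (M + 134)/(M + M**2) = (134 + M)/(M + M**2))
(P(19) - 26582)/(S(-134) - 44457) = (2*19*(10 + 19) - 26582)/((134 - 134)/((-134)*(1 - 134)) - 44457) = (2*19*29 - 26582)/(-1/134*0/(-133) - 44457) = (1102 - 26582)/(-1/134*(-1/133)*0 - 44457) = -25480/(0 - 44457) = -25480/(-44457) = -25480*(-1/44457) = 3640/6351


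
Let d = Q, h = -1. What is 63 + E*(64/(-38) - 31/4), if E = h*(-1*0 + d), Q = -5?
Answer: 1203/76 ≈ 15.829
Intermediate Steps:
d = -5
E = 5 (E = -(-1*0 - 5) = -(0 - 5) = -1*(-5) = 5)
63 + E*(64/(-38) - 31/4) = 63 + 5*(64/(-38) - 31/4) = 63 + 5*(64*(-1/38) - 31*¼) = 63 + 5*(-32/19 - 31/4) = 63 + 5*(-717/76) = 63 - 3585/76 = 1203/76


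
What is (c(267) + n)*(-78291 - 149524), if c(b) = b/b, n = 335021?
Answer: -76323036930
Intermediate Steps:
c(b) = 1
(c(267) + n)*(-78291 - 149524) = (1 + 335021)*(-78291 - 149524) = 335022*(-227815) = -76323036930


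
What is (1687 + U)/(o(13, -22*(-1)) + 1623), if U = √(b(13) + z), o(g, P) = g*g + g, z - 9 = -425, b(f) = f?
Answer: 1687/1805 + I*√403/1805 ≈ 0.93463 + 0.011122*I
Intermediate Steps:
z = -416 (z = 9 - 425 = -416)
o(g, P) = g + g² (o(g, P) = g² + g = g + g²)
U = I*√403 (U = √(13 - 416) = √(-403) = I*√403 ≈ 20.075*I)
(1687 + U)/(o(13, -22*(-1)) + 1623) = (1687 + I*√403)/(13*(1 + 13) + 1623) = (1687 + I*√403)/(13*14 + 1623) = (1687 + I*√403)/(182 + 1623) = (1687 + I*√403)/1805 = (1687 + I*√403)*(1/1805) = 1687/1805 + I*√403/1805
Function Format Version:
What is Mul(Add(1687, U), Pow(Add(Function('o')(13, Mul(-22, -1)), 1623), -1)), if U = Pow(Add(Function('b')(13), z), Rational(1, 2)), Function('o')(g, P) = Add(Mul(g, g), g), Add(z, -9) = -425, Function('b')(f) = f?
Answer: Add(Rational(1687, 1805), Mul(Rational(1, 1805), I, Pow(403, Rational(1, 2)))) ≈ Add(0.93463, Mul(0.011122, I))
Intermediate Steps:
z = -416 (z = Add(9, -425) = -416)
Function('o')(g, P) = Add(g, Pow(g, 2)) (Function('o')(g, P) = Add(Pow(g, 2), g) = Add(g, Pow(g, 2)))
U = Mul(I, Pow(403, Rational(1, 2))) (U = Pow(Add(13, -416), Rational(1, 2)) = Pow(-403, Rational(1, 2)) = Mul(I, Pow(403, Rational(1, 2))) ≈ Mul(20.075, I))
Mul(Add(1687, U), Pow(Add(Function('o')(13, Mul(-22, -1)), 1623), -1)) = Mul(Add(1687, Mul(I, Pow(403, Rational(1, 2)))), Pow(Add(Mul(13, Add(1, 13)), 1623), -1)) = Mul(Add(1687, Mul(I, Pow(403, Rational(1, 2)))), Pow(Add(Mul(13, 14), 1623), -1)) = Mul(Add(1687, Mul(I, Pow(403, Rational(1, 2)))), Pow(Add(182, 1623), -1)) = Mul(Add(1687, Mul(I, Pow(403, Rational(1, 2)))), Pow(1805, -1)) = Mul(Add(1687, Mul(I, Pow(403, Rational(1, 2)))), Rational(1, 1805)) = Add(Rational(1687, 1805), Mul(Rational(1, 1805), I, Pow(403, Rational(1, 2))))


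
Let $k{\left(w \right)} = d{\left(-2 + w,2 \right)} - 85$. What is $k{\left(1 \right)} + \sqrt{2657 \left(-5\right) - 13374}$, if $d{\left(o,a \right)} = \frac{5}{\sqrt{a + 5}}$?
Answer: $-85 + \frac{5 \sqrt{7}}{7} + i \sqrt{26659} \approx -83.11 + 163.28 i$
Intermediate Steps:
$d{\left(o,a \right)} = \frac{5}{\sqrt{5 + a}}$
$k{\left(w \right)} = -85 + \frac{5 \sqrt{7}}{7}$ ($k{\left(w \right)} = \frac{5}{\sqrt{5 + 2}} - 85 = \frac{5}{\sqrt{7}} - 85 = 5 \frac{\sqrt{7}}{7} - 85 = \frac{5 \sqrt{7}}{7} - 85 = -85 + \frac{5 \sqrt{7}}{7}$)
$k{\left(1 \right)} + \sqrt{2657 \left(-5\right) - 13374} = \left(-85 + \frac{5 \sqrt{7}}{7}\right) + \sqrt{2657 \left(-5\right) - 13374} = \left(-85 + \frac{5 \sqrt{7}}{7}\right) + \sqrt{-13285 - 13374} = \left(-85 + \frac{5 \sqrt{7}}{7}\right) + \sqrt{-26659} = \left(-85 + \frac{5 \sqrt{7}}{7}\right) + i \sqrt{26659} = -85 + \frac{5 \sqrt{7}}{7} + i \sqrt{26659}$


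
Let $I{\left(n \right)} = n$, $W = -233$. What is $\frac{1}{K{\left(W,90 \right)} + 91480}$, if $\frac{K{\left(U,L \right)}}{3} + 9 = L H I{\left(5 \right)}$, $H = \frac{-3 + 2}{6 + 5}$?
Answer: $\frac{11}{1004633} \approx 1.0949 \cdot 10^{-5}$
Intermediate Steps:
$H = - \frac{1}{11} \approx -0.090909$
$K{\left(U,L \right)} = -27 - \frac{15 L}{11}$ ($K{\left(U,L \right)} = -27 + 3 L \left(- \frac{1}{11}\right) 5 = -27 + 3 - \frac{L}{11} \cdot 5 = -27 + 3 \left(- \frac{5 L}{11}\right) = -27 - \frac{15 L}{11}$)
$\frac{1}{K{\left(W,90 \right)} + 91480} = \frac{1}{\left(-27 - \frac{1350}{11}\right) + 91480} = \frac{1}{- \frac{1647}{11} + 91480} = \frac{1}{\frac{1004633}{11}} = \frac{11}{1004633}$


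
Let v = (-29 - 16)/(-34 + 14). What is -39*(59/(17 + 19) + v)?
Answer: -455/3 ≈ -151.67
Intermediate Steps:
v = 9/4 (v = -45/(-20) = -45*(-1/20) = 9/4 ≈ 2.2500)
-39*(59/(17 + 19) + v) = -39*(59/(17 + 19) + 9/4) = -39*(59/36 + 9/4) = -39*35/9 = -455/3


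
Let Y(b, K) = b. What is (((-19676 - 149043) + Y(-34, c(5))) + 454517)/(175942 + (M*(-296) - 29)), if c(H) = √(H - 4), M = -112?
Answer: 285764/209065 ≈ 1.3669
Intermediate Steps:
c(H) = √(-4 + H)
(((-19676 - 149043) + Y(-34, c(5))) + 454517)/(175942 + (M*(-296) - 29)) = (((-19676 - 149043) - 34) + 454517)/(175942 + (-112*(-296) - 29)) = ((-168719 - 34) + 454517)/(175942 + (33152 - 29)) = (-168753 + 454517)/(175942 + 33123) = 285764/209065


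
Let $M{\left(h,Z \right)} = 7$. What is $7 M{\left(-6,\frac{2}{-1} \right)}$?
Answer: $49$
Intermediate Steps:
$7 M{\left(-6,\frac{2}{-1} \right)} = 7 \cdot 7 = 49$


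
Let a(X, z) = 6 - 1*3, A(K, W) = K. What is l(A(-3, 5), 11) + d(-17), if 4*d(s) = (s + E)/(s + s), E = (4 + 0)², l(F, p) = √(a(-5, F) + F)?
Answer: 1/136 ≈ 0.0073529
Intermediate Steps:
a(X, z) = 3 (a(X, z) = 6 - 3 = 3)
l(F, p) = √(3 + F)
E = 16 (E = 4² = 16)
d(s) = (16 + s)/(8*s) (d(s) = ((s + 16)/(s + s))/4 = ((16 + s)/((2*s)))/4 = ((16 + s)*(1/(2*s)))/4 = ((16 + s)/(2*s))/4 = (16 + s)/(8*s))
l(A(-3, 5), 11) + d(-17) = √(3 - 3) + (⅛)*(16 - 17)/(-17) = √0 + (⅛)*(-1/17)*(-1) = 0 + 1/136 = 1/136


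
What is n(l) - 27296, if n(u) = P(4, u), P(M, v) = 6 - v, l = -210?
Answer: -27080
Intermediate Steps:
n(u) = 6 - u
n(l) - 27296 = (6 - 1*(-210)) - 27296 = (6 + 210) - 27296 = 216 - 27296 = -27080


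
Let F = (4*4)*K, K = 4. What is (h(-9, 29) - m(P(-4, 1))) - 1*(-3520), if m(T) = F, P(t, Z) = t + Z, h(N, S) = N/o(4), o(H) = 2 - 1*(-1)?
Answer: 3453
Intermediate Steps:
o(H) = 3 (o(H) = 2 + 1 = 3)
h(N, S) = N/3
F = 64 (F = (4*4)*4 = 16*4 = 64)
P(t, Z) = Z + t
m(T) = 64
(h(-9, 29) - m(P(-4, 1))) - 1*(-3520) = ((⅓)*(-9) - 1*64) - 1*(-3520) = (-3 - 64) + 3520 = -67 + 3520 = 3453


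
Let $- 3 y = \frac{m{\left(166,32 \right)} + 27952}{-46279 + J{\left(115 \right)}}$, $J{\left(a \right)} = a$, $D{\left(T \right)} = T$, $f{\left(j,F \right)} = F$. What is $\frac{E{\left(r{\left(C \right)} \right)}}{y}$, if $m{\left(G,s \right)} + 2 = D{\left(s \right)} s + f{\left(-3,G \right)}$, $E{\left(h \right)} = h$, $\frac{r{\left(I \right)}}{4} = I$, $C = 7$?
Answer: $\frac{969444}{7285} \approx 133.07$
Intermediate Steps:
$r{\left(I \right)} = 4 I$
$m{\left(G,s \right)} = -2 + G + s^{2}$ ($m{\left(G,s \right)} = -2 + \left(s s + G\right) = -2 + \left(s^{2} + G\right) = -2 + \left(G + s^{2}\right) = -2 + G + s^{2}$)
$y = \frac{7285}{34623}$ ($y = - \frac{\left(\left(-2 + 166 + 32^{2}\right) + 27952\right) \frac{1}{-46279 + 115}}{3} = - \frac{\left(\left(-2 + 166 + 1024\right) + 27952\right) \frac{1}{-46164}}{3} = - \frac{\left(1188 + 27952\right) \left(- \frac{1}{46164}\right)}{3} = - \frac{29140 \left(- \frac{1}{46164}\right)}{3} = \left(- \frac{1}{3}\right) \left(- \frac{7285}{11541}\right) = \frac{7285}{34623} \approx 0.21041$)
$\frac{E{\left(r{\left(C \right)} \right)}}{y} = \frac{4 \cdot 7}{\frac{7285}{34623}} = 28 \cdot \frac{34623}{7285} = \frac{969444}{7285}$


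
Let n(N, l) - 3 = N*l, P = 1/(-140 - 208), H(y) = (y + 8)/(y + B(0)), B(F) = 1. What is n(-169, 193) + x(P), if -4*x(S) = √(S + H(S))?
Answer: -32614 - √29227087893/241512 ≈ -32615.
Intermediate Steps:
H(y) = (8 + y)/(1 + y) (H(y) = (y + 8)/(y + 1) = (8 + y)/(1 + y))
P = -1/348 (P = 1/(-348) = -1/348 ≈ -0.0028736)
x(S) = -√(S + (8 + S)/(1 + S))/4
n(N, l) = 3 + N*l
n(-169, 193) + x(P) = (3 - 169*193) - √(8 - 1/348 - (1 - 1/348)/348)/√(1 - 1/348)/4 = (3 - 32617) - 2*√30189*√(8 - 1/348 - 1/348*347/348)/347/4 = -32614 - 2*√30189*√(8 - 1/348 - 347/121104)/347/4 = -32614 - √29227087893/60378/4 = -32614 - √29227087893/241512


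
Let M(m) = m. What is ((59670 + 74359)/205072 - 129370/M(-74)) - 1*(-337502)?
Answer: 367731688103/1083952 ≈ 3.3925e+5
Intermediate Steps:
((59670 + 74359)/205072 - 129370/M(-74)) - 1*(-337502) = ((59670 + 74359)/205072 - 129370/(-74)) - 1*(-337502) = (134029*(1/205072) - 129370*(-1/74)) + 337502 = (19147/29296 + 64685/37) + 337502 = 1895720199/1083952 + 337502 = 367731688103/1083952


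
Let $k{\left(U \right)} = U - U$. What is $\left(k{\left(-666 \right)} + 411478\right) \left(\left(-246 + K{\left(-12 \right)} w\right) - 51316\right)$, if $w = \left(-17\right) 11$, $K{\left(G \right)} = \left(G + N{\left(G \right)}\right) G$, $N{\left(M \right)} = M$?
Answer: $-43377187804$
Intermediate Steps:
$k{\left(U \right)} = 0$
$K{\left(G \right)} = 2 G^{2}$ ($K{\left(G \right)} = \left(G + G\right) G = 2 G G = 2 G^{2}$)
$w = -187$
$\left(k{\left(-666 \right)} + 411478\right) \left(\left(-246 + K{\left(-12 \right)} w\right) - 51316\right) = \left(0 + 411478\right) \left(\left(-246 + 2 \left(-12\right)^{2} \left(-187\right)\right) - 51316\right) = 411478 \left(\left(-246 + 2 \cdot 144 \left(-187\right)\right) - 51316\right) = 411478 \left(\left(-246 + 288 \left(-187\right)\right) - 51316\right) = 411478 \left(\left(-246 - 53856\right) - 51316\right) = 411478 \left(-54102 - 51316\right) = 411478 \left(-105418\right) = -43377187804$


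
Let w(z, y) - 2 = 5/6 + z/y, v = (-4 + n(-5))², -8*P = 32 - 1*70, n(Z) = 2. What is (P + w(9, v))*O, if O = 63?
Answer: 1239/2 ≈ 619.50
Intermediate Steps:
P = 19/4 (P = -(32 - 1*70)/8 = -(32 - 70)/8 = -⅛*(-38) = 19/4 ≈ 4.7500)
v = 4 (v = (-4 + 2)² = (-2)² = 4)
w(z, y) = 17/6 + z/y (w(z, y) = 2 + (5/6 + z/y) = 2 + (5*(⅙) + z/y) = 2 + (⅚ + z/y) = 17/6 + z/y)
(P + w(9, v))*O = (19/4 + (17/6 + 9/4))*63 = (19/4 + 61/12)*63 = (59/6)*63 = 1239/2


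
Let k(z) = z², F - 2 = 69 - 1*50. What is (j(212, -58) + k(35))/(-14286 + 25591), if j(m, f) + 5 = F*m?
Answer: 5672/11305 ≈ 0.50173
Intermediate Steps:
F = 21 (F = 2 + (69 - 1*50) = 2 + (69 - 50) = 2 + 19 = 21)
j(m, f) = -5 + 21*m
(j(212, -58) + k(35))/(-14286 + 25591) = ((-5 + 21*212) + 35²)/(-14286 + 25591) = ((-5 + 4452) + 1225)/11305 = (4447 + 1225)*(1/11305) = 5672*(1/11305) = 5672/11305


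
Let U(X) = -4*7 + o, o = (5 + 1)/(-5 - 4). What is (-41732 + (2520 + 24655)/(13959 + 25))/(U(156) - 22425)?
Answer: 1750659339/941976224 ≈ 1.8585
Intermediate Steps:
o = -2/3 (o = 6/(-9) = 6*(-1/9) = -2/3 ≈ -0.66667)
U(X) = -86/3 (U(X) = -4*7 - 2/3 = -28 - 2/3 = -86/3)
(-41732 + (2520 + 24655)/(13959 + 25))/(U(156) - 22425) = (-41732 + (2520 + 24655)/(13959 + 25))/(-86/3 - 22425) = (-41732 + 27175/13984)/(-67361/3) = (-41732 + 27175*(1/13984))*(-3/67361) = (-41732 + 27175/13984)*(-3/67361) = -583553113/13984*(-3/67361) = 1750659339/941976224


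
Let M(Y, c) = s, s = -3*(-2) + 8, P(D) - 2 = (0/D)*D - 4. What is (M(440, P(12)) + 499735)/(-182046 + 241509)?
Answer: 166583/19821 ≈ 8.4044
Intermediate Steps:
P(D) = -2 (P(D) = 2 + ((0/D)*D - 4) = 2 + (0*D - 4) = 2 + (0 - 4) = 2 - 4 = -2)
s = 14 (s = 6 + 8 = 14)
M(Y, c) = 14
(M(440, P(12)) + 499735)/(-182046 + 241509) = (14 + 499735)/(-182046 + 241509) = 499749/59463 = 499749*(1/59463) = 166583/19821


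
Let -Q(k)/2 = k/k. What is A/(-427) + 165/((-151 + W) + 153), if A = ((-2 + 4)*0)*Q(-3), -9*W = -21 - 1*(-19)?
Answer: 297/4 ≈ 74.250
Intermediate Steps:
W = 2/9 (W = -(-21 - 1*(-19))/9 = -(-21 + 19)/9 = -⅑*(-2) = 2/9 ≈ 0.22222)
Q(k) = -2 (Q(k) = -2*k/k = -2*1 = -2)
A = 0 (A = ((-2 + 4)*0)*(-2) = (2*0)*(-2) = 0*(-2) = 0)
A/(-427) + 165/((-151 + W) + 153) = 0/(-427) + 165/((-151 + 2/9) + 153) = 0*(-1/427) + 165/(-1357/9 + 153) = 0 + 165/(20/9) = 0 + 165*(9/20) = 0 + 297/4 = 297/4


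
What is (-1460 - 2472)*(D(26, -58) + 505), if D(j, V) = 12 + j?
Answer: -2135076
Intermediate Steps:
(-1460 - 2472)*(D(26, -58) + 505) = (-1460 - 2472)*((12 + 26) + 505) = -3932*(38 + 505) = -3932*543 = -2135076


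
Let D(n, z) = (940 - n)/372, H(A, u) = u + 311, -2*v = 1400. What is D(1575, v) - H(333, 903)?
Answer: -452243/372 ≈ -1215.7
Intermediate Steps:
v = -700 (v = -½*1400 = -700)
H(A, u) = 311 + u
D(n, z) = 235/93 - n/372 (D(n, z) = (940 - n)*(1/372) = 235/93 - n/372)
D(1575, v) - H(333, 903) = (235/93 - 1/372*1575) - (311 + 903) = (235/93 - 525/124) - 1*1214 = -635/372 - 1214 = -452243/372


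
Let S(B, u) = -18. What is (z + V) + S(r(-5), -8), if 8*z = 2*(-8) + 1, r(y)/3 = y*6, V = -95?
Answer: -919/8 ≈ -114.88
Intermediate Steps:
r(y) = 18*y (r(y) = 3*(y*6) = 3*(6*y) = 18*y)
z = -15/8 (z = (2*(-8) + 1)/8 = (-16 + 1)/8 = (1/8)*(-15) = -15/8 ≈ -1.8750)
(z + V) + S(r(-5), -8) = (-15/8 - 95) - 18 = -775/8 - 18 = -919/8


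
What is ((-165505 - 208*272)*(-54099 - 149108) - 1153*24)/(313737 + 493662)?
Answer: 15042795365/269133 ≈ 55894.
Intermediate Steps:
((-165505 - 208*272)*(-54099 - 149108) - 1153*24)/(313737 + 493662) = ((-165505 - 56576)*(-203207) - 27672)/807399 = (-222081*(-203207) - 27672)*(1/807399) = (45128413767 - 27672)*(1/807399) = 45128386095*(1/807399) = 15042795365/269133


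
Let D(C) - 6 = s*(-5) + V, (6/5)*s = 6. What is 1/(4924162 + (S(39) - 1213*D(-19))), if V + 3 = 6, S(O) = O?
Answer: 1/4943609 ≈ 2.0228e-7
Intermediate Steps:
V = 3 (V = -3 + 6 = 3)
s = 5 (s = (5/6)*6 = 5)
D(C) = -16 (D(C) = 6 + (5*(-5) + 3) = 6 + (-25 + 3) = 6 - 22 = -16)
1/(4924162 + (S(39) - 1213*D(-19))) = 1/(4924162 + (39 - 1213*(-16))) = 1/(4924162 + (39 + 19408)) = 1/(4924162 + 19447) = 1/4943609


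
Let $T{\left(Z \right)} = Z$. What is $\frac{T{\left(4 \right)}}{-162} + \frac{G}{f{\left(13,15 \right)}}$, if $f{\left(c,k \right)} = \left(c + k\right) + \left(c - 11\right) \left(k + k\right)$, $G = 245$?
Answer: $\frac{19669}{7128} \approx 2.7594$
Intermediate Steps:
$f{\left(c,k \right)} = c + k + 2 k \left(-11 + c\right)$ ($f{\left(c,k \right)} = \left(c + k\right) + \left(-11 + c\right) 2 k = \left(c + k\right) + 2 k \left(-11 + c\right) = c + k + 2 k \left(-11 + c\right)$)
$\frac{T{\left(4 \right)}}{-162} + \frac{G}{f{\left(13,15 \right)}} = \frac{4}{-162} + \frac{245}{13 - 315 + 2 \cdot 13 \cdot 15} = 4 \left(- \frac{1}{162}\right) + \frac{245}{13 - 315 + 390} = - \frac{2}{81} + \frac{245}{88} = \frac{19669}{7128}$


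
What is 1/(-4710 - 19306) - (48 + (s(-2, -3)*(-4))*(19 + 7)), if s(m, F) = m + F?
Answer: -13641089/24016 ≈ -568.00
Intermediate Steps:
s(m, F) = F + m
1/(-4710 - 19306) - (48 + (s(-2, -3)*(-4))*(19 + 7)) = 1/(-4710 - 19306) - (48 + ((-3 - 2)*(-4))*(19 + 7)) = 1/(-24016) - (48 - 5*(-4)*26) = -1/24016 - (48 + 20*26) = -1/24016 - (48 + 520) = -1/24016 - 1*568 = -1/24016 - 568 = -13641089/24016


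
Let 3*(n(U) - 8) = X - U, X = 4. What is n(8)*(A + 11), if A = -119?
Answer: -720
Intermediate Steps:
n(U) = 28/3 - U/3 (n(U) = 8 + (4 - U)/3 = 8 + (4/3 - U/3) = 28/3 - U/3)
n(8)*(A + 11) = (28/3 - ⅓*8)*(-119 + 11) = (28/3 - 8/3)*(-108) = (20/3)*(-108) = -720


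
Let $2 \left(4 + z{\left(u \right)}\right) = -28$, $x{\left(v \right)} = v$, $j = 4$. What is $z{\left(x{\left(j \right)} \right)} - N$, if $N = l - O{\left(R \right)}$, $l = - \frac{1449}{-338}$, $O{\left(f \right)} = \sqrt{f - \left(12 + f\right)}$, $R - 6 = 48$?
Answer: $- \frac{7533}{338} + 2 i \sqrt{3} \approx -22.287 + 3.4641 i$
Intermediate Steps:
$R = 54$ ($R = 6 + 48 = 54$)
$O{\left(f \right)} = 2 i \sqrt{3}$ ($O{\left(f \right)} = \sqrt{-12} = 2 i \sqrt{3}$)
$l = \frac{1449}{338}$ ($l = \left(-1449\right) \left(- \frac{1}{338}\right) = \frac{1449}{338} \approx 4.287$)
$z{\left(u \right)} = -18$ ($z{\left(u \right)} = -4 + \frac{1}{2} \left(-28\right) = -4 - 14 = -18$)
$N = \frac{1449}{338} - 2 i \sqrt{3} \approx 4.287 - 3.4641 i$
$z{\left(x{\left(j \right)} \right)} - N = -18 - \left(\frac{1449}{338} - 2 i \sqrt{3}\right) = - \frac{7533}{338} + 2 i \sqrt{3}$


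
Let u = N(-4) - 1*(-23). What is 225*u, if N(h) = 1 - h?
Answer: 6300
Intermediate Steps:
u = 28 (u = (1 - 1*(-4)) - 1*(-23) = (1 + 4) + 23 = 5 + 23 = 28)
225*u = 225*28 = 6300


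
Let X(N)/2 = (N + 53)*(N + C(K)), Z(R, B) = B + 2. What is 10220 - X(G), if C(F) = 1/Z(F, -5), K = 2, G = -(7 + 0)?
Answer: 32684/3 ≈ 10895.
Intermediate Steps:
G = -7 (G = -1*7 = -7)
Z(R, B) = 2 + B
C(F) = -⅓ (C(F) = 1/(2 - 5) = 1/(-3) = -⅓)
X(N) = 2*(53 + N)*(-⅓ + N) (X(N) = 2*((N + 53)*(N - ⅓)) = 2*((53 + N)*(-⅓ + N)) = 2*(53 + N)*(-⅓ + N))
10220 - X(G) = 10220 - (-106/3 + 2*(-7)² + (316/3)*(-7)) = 10220 - (-106/3 + 2*49 - 2212/3) = 10220 - (-106/3 + 98 - 2212/3) = 10220 - 1*(-2024/3) = 10220 + 2024/3 = 32684/3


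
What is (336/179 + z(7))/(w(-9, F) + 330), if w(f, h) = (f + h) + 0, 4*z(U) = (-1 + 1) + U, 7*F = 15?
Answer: 18179/1619592 ≈ 0.011224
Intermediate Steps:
F = 15/7 (F = (⅐)*15 = 15/7 ≈ 2.1429)
z(U) = U/4 (z(U) = ((-1 + 1) + U)/4 = (0 + U)/4 = U/4)
w(f, h) = f + h
(336/179 + z(7))/(w(-9, F) + 330) = (336/179 + (¼)*7)/((-9 + 15/7) + 330) = (336*(1/179) + 7/4)/(-48/7 + 330) = (336/179 + 7/4)/(2262/7) = (2597/716)*(7/2262) = 18179/1619592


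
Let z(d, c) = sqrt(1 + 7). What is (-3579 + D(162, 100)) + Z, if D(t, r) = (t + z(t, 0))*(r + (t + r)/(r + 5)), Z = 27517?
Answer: 1418978/35 + 21524*sqrt(2)/105 ≈ 40832.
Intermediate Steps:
z(d, c) = 2*sqrt(2) (z(d, c) = sqrt(8) = 2*sqrt(2))
D(t, r) = (r + (r + t)/(5 + r))*(t + 2*sqrt(2)) (D(t, r) = (t + 2*sqrt(2))*(r + (t + r)/(r + 5)) = (t + 2*sqrt(2))*(r + (r + t)/(5 + r)) = (r + (r + t)/(5 + r))*(t + 2*sqrt(2)))
(-3579 + D(162, 100)) + Z = (-3579 + (162**2 + 162*100**2 + 2*162*sqrt(2) + 2*sqrt(2)*100**2 + 6*100*162 + 12*100*sqrt(2))/(5 + 100)) + 27517 = (-3579 + (26244 + 162*10000 + 324*sqrt(2) + 2*sqrt(2)*10000 + 97200 + 1200*sqrt(2))/105) + 27517 = (-3579 + (26244 + 1620000 + 324*sqrt(2) + 20000*sqrt(2) + 97200 + 1200*sqrt(2))/105) + 27517 = (-3579 + (1743444 + 21524*sqrt(2))/105) + 27517 = (-3579 + (581148/35 + 21524*sqrt(2)/105)) + 27517 = (455883/35 + 21524*sqrt(2)/105) + 27517 = 1418978/35 + 21524*sqrt(2)/105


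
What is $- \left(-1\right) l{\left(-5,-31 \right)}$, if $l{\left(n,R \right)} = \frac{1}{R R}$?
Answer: $\frac{1}{961} \approx 0.0010406$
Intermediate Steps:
$l{\left(n,R \right)} = \frac{1}{R^{2}}$
$- \left(-1\right) l{\left(-5,-31 \right)} = - \frac{-1}{961} = \left(-1\right) \left(- \frac{1}{961}\right) = \frac{1}{961}$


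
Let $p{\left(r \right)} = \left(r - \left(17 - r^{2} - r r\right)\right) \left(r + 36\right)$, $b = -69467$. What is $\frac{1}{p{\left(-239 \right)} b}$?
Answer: $\frac{1}{1607407888786} \approx 6.2212 \cdot 10^{-13}$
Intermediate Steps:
$p{\left(r \right)} = \left(36 + r\right) \left(-17 + r + 2 r^{2}\right)$ ($p{\left(r \right)} = \left(r + \left(\left(r^{2} + r^{2}\right) - 17\right)\right) \left(36 + r\right) = \left(r + \left(2 r^{2} - 17\right)\right) \left(36 + r\right) = \left(r + \left(-17 + 2 r^{2}\right)\right) \left(36 + r\right) = \left(-17 + r + 2 r^{2}\right) \left(36 + r\right) = \left(36 + r\right) \left(-17 + r + 2 r^{2}\right)$)
$\frac{1}{p{\left(-239 \right)} b} = \frac{1}{\left(-612 + 2 \left(-239\right)^{3} + 19 \left(-239\right) + 73 \left(-239\right)^{2}\right) \left(-69467\right)} = \frac{1}{-612 + 2 \left(-13651919\right) - 4541 + 73 \cdot 57121} \left(- \frac{1}{69467}\right) = \frac{1}{-612 - 27303838 - 4541 + 4169833} \left(- \frac{1}{69467}\right) = \frac{1}{-23139158} \left(- \frac{1}{69467}\right) = \left(- \frac{1}{23139158}\right) \left(- \frac{1}{69467}\right) = \frac{1}{1607407888786}$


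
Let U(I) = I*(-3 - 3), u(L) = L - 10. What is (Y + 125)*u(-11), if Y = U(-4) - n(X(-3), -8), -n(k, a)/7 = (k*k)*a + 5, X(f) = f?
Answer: 6720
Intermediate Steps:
u(L) = -10 + L
n(k, a) = -35 - 7*a*k² (n(k, a) = -7*((k*k)*a + 5) = -7*(k²*a + 5) = -7*(a*k² + 5) = -7*(5 + a*k²) = -35 - 7*a*k²)
U(I) = -6*I (U(I) = I*(-6) = -6*I)
Y = -445 (Y = -6*(-4) - (-35 - 7*(-8)*(-3)²) = 24 - (-35 - 7*(-8)*9) = 24 - (-35 + 504) = 24 - 1*469 = 24 - 469 = -445)
(Y + 125)*u(-11) = (-445 + 125)*(-10 - 11) = -320*(-21) = 6720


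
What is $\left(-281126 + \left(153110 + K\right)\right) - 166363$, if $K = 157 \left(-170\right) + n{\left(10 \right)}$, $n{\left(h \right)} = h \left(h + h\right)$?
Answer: $-320869$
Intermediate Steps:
$n{\left(h \right)} = 2 h^{2}$ ($n{\left(h \right)} = h 2 h = 2 h^{2}$)
$K = -26490$ ($K = 157 \left(-170\right) + 2 \cdot 10^{2} = -26690 + 2 \cdot 100 = -26690 + 200 = -26490$)
$\left(-281126 + \left(153110 + K\right)\right) - 166363 = \left(-281126 + \left(153110 - 26490\right)\right) - 166363 = \left(-281126 + 126620\right) - 166363 = -154506 - 166363 = -320869$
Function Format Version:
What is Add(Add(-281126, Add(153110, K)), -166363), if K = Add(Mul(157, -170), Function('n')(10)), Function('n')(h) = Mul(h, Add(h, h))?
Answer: -320869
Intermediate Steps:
Function('n')(h) = Mul(2, Pow(h, 2)) (Function('n')(h) = Mul(h, Mul(2, h)) = Mul(2, Pow(h, 2)))
K = -26490 (K = Add(Mul(157, -170), Mul(2, Pow(10, 2))) = Add(-26690, Mul(2, 100)) = Add(-26690, 200) = -26490)
Add(Add(-281126, Add(153110, K)), -166363) = Add(Add(-281126, Add(153110, -26490)), -166363) = Add(Add(-281126, 126620), -166363) = Add(-154506, -166363) = -320869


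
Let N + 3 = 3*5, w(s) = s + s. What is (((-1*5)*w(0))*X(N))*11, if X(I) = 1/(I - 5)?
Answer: 0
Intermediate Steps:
w(s) = 2*s
N = 12 (N = -3 + 3*5 = -3 + 15 = 12)
X(I) = 1/(-5 + I)
(((-1*5)*w(0))*X(N))*11 = (((-1*5)*(2*0))/(-5 + 12))*11 = (-5*0/7)*11 = (0*(⅐))*11 = 0*11 = 0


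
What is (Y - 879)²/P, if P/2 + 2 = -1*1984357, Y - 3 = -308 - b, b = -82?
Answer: -607202/1984359 ≈ -0.30599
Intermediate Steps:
Y = -223 (Y = 3 + (-308 - 1*(-82)) = 3 + (-308 + 82) = 3 - 226 = -223)
P = -3968718 (P = -4 + 2*(-1*1984357) = -4 + 2*(-1984357) = -4 - 3968714 = -3968718)
(Y - 879)²/P = (-223 - 879)²/(-3968718) = (-1102)²*(-1/3968718) = 1214404*(-1/3968718) = -607202/1984359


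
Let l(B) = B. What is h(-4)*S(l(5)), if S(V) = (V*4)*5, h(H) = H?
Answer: -400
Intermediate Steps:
S(V) = 20*V (S(V) = (4*V)*5 = 20*V)
h(-4)*S(l(5)) = -80*5 = -4*100 = -400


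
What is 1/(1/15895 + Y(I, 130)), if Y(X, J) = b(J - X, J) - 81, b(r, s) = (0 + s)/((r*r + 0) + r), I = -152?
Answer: -634258185/51373839907 ≈ -0.012346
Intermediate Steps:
b(r, s) = s/(r + r**2) (b(r, s) = s/((r**2 + 0) + r) = s/(r**2 + r) = s/(r + r**2))
Y(X, J) = -81 + J/((J - X)*(1 + J - X)) (Y(X, J) = J/((J - X)*(1 + (J - X))) - 81 = J/((J - X)*(1 + J - X)) - 81 = -81 + J/((J - X)*(1 + J - X)))
1/(1/15895 + Y(I, 130)) = 1/(1/15895 + (-81 + 130/((130 - 1*(-152))*(1 + 130 - 1*(-152))))) = 1/(1/15895 + (-81 + 130/((130 + 152)*(1 + 130 + 152)))) = 1/(1/15895 + (-81 + 130/(282*283))) = 1/(1/15895 + (-81 + 130*(1/282)*(1/283))) = 1/(1/15895 + (-81 + 65/39903)) = 1/(1/15895 - 3232078/39903) = 1/(-51373839907/634258185) = -634258185/51373839907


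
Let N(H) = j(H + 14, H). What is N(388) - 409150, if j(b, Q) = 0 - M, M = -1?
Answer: -409149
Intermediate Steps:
j(b, Q) = 1 (j(b, Q) = 0 - 1*(-1) = 0 + 1 = 1)
N(H) = 1
N(388) - 409150 = 1 - 409150 = -409149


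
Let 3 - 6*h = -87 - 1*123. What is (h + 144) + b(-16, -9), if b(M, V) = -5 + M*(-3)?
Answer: 445/2 ≈ 222.50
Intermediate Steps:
h = 71/2 (h = ½ - (-87 - 1*123)/6 = ½ - (-87 - 123)/6 = ½ - ⅙*(-210) = ½ + 35 = 71/2 ≈ 35.500)
b(M, V) = -5 - 3*M
(h + 144) + b(-16, -9) = (71/2 + 144) + (-5 - 3*(-16)) = 359/2 + (-5 + 48) = 359/2 + 43 = 445/2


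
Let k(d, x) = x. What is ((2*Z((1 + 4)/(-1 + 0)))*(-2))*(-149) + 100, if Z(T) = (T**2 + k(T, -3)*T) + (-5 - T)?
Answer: 23940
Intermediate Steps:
Z(T) = -5 + T**2 - 4*T (Z(T) = (T**2 - 3*T) + (-5 - T) = -5 + T**2 - 4*T)
((2*Z((1 + 4)/(-1 + 0)))*(-2))*(-149) + 100 = ((2*(-5 + ((1 + 4)/(-1 + 0))**2 - 4*(1 + 4)/(-1 + 0)))*(-2))*(-149) + 100 = ((2*(-5 + (5/(-1))**2 - 20/(-1)))*(-2))*(-149) + 100 = ((2*(-5 + (5*(-1))**2 - 20*(-1)))*(-2))*(-149) + 100 = ((2*(-5 + (-5)**2 - 4*(-5)))*(-2))*(-149) + 100 = ((2*(-5 + 25 + 20))*(-2))*(-149) + 100 = ((2*40)*(-2))*(-149) + 100 = (80*(-2))*(-149) + 100 = -160*(-149) + 100 = 23840 + 100 = 23940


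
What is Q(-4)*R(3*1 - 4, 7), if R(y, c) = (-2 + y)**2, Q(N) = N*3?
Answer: -108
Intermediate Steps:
Q(N) = 3*N
Q(-4)*R(3*1 - 4, 7) = (3*(-4))*(-2 + (3*1 - 4))**2 = -12*(-2 + (3 - 4))**2 = -12*(-2 - 1)**2 = -12*(-3)**2 = -12*9 = -108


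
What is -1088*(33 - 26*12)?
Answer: 303552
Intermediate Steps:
-1088*(33 - 26*12) = -1088*(33 - 312) = -1088*(-279) = 303552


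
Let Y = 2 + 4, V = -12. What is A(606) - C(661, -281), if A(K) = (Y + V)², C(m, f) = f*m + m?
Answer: 185116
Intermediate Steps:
C(m, f) = m + f*m
Y = 6
A(K) = 36 (A(K) = (6 - 12)² = (-6)² = 36)
A(606) - C(661, -281) = 36 - 661*(1 - 281) = 36 - 661*(-280) = 36 - 1*(-185080) = 36 + 185080 = 185116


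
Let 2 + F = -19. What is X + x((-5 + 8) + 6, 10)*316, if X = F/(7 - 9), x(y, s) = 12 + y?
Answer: 13293/2 ≈ 6646.5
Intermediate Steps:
F = -21 (F = -2 - 19 = -21)
X = 21/2 (X = -21/(7 - 9) = -21/(-2) = -1/2*(-21) = 21/2 ≈ 10.500)
X + x((-5 + 8) + 6, 10)*316 = 21/2 + (12 + ((-5 + 8) + 6))*316 = 21/2 + (12 + (3 + 6))*316 = 21/2 + (12 + 9)*316 = 21/2 + 21*316 = 21/2 + 6636 = 13293/2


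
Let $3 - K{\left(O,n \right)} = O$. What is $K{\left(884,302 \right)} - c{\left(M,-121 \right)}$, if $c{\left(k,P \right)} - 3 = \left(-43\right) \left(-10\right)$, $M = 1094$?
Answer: $-1314$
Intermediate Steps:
$K{\left(O,n \right)} = 3 - O$
$c{\left(k,P \right)} = 433$ ($c{\left(k,P \right)} = 3 - -430 = 3 + 430 = 433$)
$K{\left(884,302 \right)} - c{\left(M,-121 \right)} = \left(3 - 884\right) - 433 = -881 - 433 = -1314$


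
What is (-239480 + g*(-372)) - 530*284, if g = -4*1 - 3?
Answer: -387396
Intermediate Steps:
g = -7 (g = -4 - 3 = -7)
(-239480 + g*(-372)) - 530*284 = (-239480 - 7*(-372)) - 530*284 = (-239480 + 2604) - 150520 = -236876 - 150520 = -387396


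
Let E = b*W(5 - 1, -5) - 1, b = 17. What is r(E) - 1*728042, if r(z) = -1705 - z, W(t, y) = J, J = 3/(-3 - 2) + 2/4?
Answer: -7297443/10 ≈ -7.2974e+5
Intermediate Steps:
J = -⅒ (J = 3/(-5) + 2*(¼) = 3*(-⅕) + ½ = -⅗ + ½ = -⅒ ≈ -0.10000)
W(t, y) = -⅒
E = -27/10 (E = 17*(-⅒) - 1 = -17/10 - 1 = -27/10 ≈ -2.7000)
r(E) - 1*728042 = (-1705 - 1*(-27/10)) - 1*728042 = (-1705 + 27/10) - 728042 = -17023/10 - 728042 = -7297443/10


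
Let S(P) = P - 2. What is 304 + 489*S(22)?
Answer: 10084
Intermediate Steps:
S(P) = -2 + P
304 + 489*S(22) = 304 + 489*(-2 + 22) = 304 + 489*20 = 304 + 9780 = 10084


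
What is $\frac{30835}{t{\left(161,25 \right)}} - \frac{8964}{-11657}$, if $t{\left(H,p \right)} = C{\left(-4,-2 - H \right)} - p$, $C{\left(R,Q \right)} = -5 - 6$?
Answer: $- \frac{359120891}{419652} \approx -855.76$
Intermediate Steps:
$C{\left(R,Q \right)} = -11$
$t{\left(H,p \right)} = -11 - p$
$\frac{30835}{t{\left(161,25 \right)}} - \frac{8964}{-11657} = \frac{30835}{-11 - 25} - \frac{8964}{-11657} = \frac{30835}{-11 - 25} - - \frac{8964}{11657} = \frac{30835}{-36} + \frac{8964}{11657} = 30835 \left(- \frac{1}{36}\right) + \frac{8964}{11657} = - \frac{30835}{36} + \frac{8964}{11657} = - \frac{359120891}{419652}$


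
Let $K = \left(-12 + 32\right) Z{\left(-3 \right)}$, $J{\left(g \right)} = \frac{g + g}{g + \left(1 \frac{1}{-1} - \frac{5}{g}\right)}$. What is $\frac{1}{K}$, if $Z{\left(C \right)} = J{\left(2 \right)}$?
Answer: $- \frac{3}{160} \approx -0.01875$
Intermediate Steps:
$J{\left(g \right)} = \frac{2 g}{-1 + g - \frac{5}{g}}$ ($J{\left(g \right)} = \frac{2 g}{g + \left(1 \left(-1\right) - \frac{5}{g}\right)} = \frac{2 g}{g - \left(1 + \frac{5}{g}\right)} = \frac{2 g}{-1 + g - \frac{5}{g}}$)
$Z{\left(C \right)} = - \frac{8}{3}$ ($Z{\left(C \right)} = \frac{2 \cdot 2^{2}}{-5 + 2^{2} - 2} = 2 \cdot 4 \frac{1}{-5 + 4 - 2} = 2 \cdot 4 \frac{1}{-3} = 2 \cdot 4 \left(- \frac{1}{3}\right) = - \frac{8}{3}$)
$K = - \frac{160}{3}$ ($K = \left(-12 + 32\right) \left(- \frac{8}{3}\right) = 20 \left(- \frac{8}{3}\right) = - \frac{160}{3} \approx -53.333$)
$\frac{1}{K} = \frac{1}{- \frac{160}{3}} = - \frac{3}{160}$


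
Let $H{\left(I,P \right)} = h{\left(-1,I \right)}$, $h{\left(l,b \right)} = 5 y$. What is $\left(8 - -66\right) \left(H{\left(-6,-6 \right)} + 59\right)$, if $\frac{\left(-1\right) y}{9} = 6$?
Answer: $-15614$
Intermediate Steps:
$y = -54$ ($y = \left(-9\right) 6 = -54$)
$h{\left(l,b \right)} = -270$ ($h{\left(l,b \right)} = 5 \left(-54\right) = -270$)
$H{\left(I,P \right)} = -270$
$\left(8 - -66\right) \left(H{\left(-6,-6 \right)} + 59\right) = \left(8 - -66\right) \left(-270 + 59\right) = \left(8 + 66\right) \left(-211\right) = 74 \left(-211\right) = -15614$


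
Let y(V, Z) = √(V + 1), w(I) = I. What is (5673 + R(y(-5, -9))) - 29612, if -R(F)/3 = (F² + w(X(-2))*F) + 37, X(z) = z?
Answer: -24038 + 12*I ≈ -24038.0 + 12.0*I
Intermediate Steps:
y(V, Z) = √(1 + V)
R(F) = -111 - 3*F² + 6*F (R(F) = -3*((F² - 2*F) + 37) = -3*(37 + F² - 2*F) = -111 - 3*F² + 6*F)
(5673 + R(y(-5, -9))) - 29612 = (5673 + (-111 - 3*(√(1 - 5))² + 6*√(1 - 5))) - 29612 = (5673 + (-111 - 3*(√(-4))² + 6*√(-4))) - 29612 = (5673 + (-111 - 3*(2*I)² + 6*(2*I))) - 29612 = (5673 + (-111 - 3*(-4) + 12*I)) - 29612 = (5673 + (-111 + 12 + 12*I)) - 29612 = (5673 + (-99 + 12*I)) - 29612 = (5574 + 12*I) - 29612 = -24038 + 12*I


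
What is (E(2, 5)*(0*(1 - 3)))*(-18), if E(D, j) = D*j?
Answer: 0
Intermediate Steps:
(E(2, 5)*(0*(1 - 3)))*(-18) = ((2*5)*(0*(1 - 3)))*(-18) = (10*(0*(-2)))*(-18) = (10*0)*(-18) = 0*(-18) = 0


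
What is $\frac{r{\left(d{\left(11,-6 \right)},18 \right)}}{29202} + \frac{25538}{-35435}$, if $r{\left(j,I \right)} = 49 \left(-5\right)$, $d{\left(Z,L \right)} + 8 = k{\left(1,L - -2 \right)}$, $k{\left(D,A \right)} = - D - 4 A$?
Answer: $- \frac{754442251}{1034772870} \approx -0.72909$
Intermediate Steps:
$d{\left(Z,L \right)} = -17 - 4 L$ ($d{\left(Z,L \right)} = -8 - \left(1 + 4 \left(L - -2\right)\right) = -8 - \left(1 + 4 \left(L + 2\right)\right) = -8 - \left(1 + 4 \left(2 + L\right)\right) = -8 - \left(9 + 4 L\right) = -17 - 4 L$)
$r{\left(j,I \right)} = -245$
$\frac{r{\left(d{\left(11,-6 \right)},18 \right)}}{29202} + \frac{25538}{-35435} = - \frac{245}{29202} + \frac{25538}{-35435} = \left(-245\right) \frac{1}{29202} + 25538 \left(- \frac{1}{35435}\right) = - \frac{245}{29202} - \frac{25538}{35435} = - \frac{754442251}{1034772870}$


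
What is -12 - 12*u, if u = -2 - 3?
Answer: 48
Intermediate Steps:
u = -5
-12 - 12*u = -12 - 12*(-5) = -12 + 60 = 48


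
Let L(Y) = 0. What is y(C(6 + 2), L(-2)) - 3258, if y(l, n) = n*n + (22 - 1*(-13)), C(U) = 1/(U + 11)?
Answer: -3223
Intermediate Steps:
C(U) = 1/(11 + U)
y(l, n) = 35 + n² (y(l, n) = n² + (22 + 13) = n² + 35 = 35 + n²)
y(C(6 + 2), L(-2)) - 3258 = (35 + 0²) - 3258 = (35 + 0) - 3258 = 35 - 3258 = -3223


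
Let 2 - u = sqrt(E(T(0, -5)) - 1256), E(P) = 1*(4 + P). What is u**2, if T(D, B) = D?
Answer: 4*(1 - I*sqrt(313))**2 ≈ -1248.0 - 141.53*I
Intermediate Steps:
E(P) = 4 + P
u = 2 - 2*I*sqrt(313) (u = 2 - sqrt((4 + 0) - 1256) = 2 - sqrt(4 - 1256) = 2 - sqrt(-1252) = 2 - 2*I*sqrt(313) ≈ 2.0 - 35.384*I)
u**2 = (2 - 2*I*sqrt(313))**2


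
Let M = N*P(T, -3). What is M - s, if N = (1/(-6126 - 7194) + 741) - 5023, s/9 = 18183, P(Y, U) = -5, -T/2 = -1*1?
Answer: -378919367/2664 ≈ -1.4224e+5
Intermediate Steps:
T = 2 (T = -(-2) = -2*(-1) = 2)
s = 163647 (s = 9*18183 = 163647)
N = -57036241/13320 (N = (1/(-13320) + 741) - 5023 = (-1/13320 + 741) - 5023 = 9870119/13320 - 5023 = -57036241/13320 ≈ -4282.0)
M = 57036241/2664 (M = -57036241/13320*(-5) = 57036241/2664 ≈ 21410.)
M - s = 57036241/2664 - 1*163647 = 57036241/2664 - 163647 = -378919367/2664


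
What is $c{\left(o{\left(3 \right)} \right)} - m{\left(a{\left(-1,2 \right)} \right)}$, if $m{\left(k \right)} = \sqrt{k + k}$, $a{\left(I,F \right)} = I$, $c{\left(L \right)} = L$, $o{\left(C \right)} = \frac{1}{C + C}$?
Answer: $\frac{1}{6} - i \sqrt{2} \approx 0.16667 - 1.4142 i$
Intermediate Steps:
$o{\left(C \right)} = \frac{1}{2 C}$
$m{\left(k \right)} = \sqrt{2} \sqrt{k}$ ($m{\left(k \right)} = \sqrt{2 k} = \sqrt{2} \sqrt{k}$)
$c{\left(o{\left(3 \right)} \right)} - m{\left(a{\left(-1,2 \right)} \right)} = \frac{1}{2 \cdot 3} - \sqrt{2} \sqrt{-1} = \frac{1}{2} \cdot \frac{1}{3} - \sqrt{2} i = \frac{1}{6} - i \sqrt{2}$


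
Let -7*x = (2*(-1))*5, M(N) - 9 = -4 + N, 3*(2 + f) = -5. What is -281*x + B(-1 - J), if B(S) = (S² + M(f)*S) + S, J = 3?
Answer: -8290/21 ≈ -394.76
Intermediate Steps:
f = -11/3 (f = -2 + (⅓)*(-5) = -2 - 5/3 = -11/3 ≈ -3.6667)
M(N) = 5 + N (M(N) = 9 + (-4 + N) = 5 + N)
x = 10/7 (x = -2*(-1)*5/7 = -(-2)*5/7 = -⅐*(-10) = 10/7 ≈ 1.4286)
B(S) = S² + 7*S/3 (B(S) = (S² + (5 - 11/3)*S) + S = (S² + 4*S/3) + S = S² + 7*S/3)
-281*x + B(-1 - J) = -281*10/7 + (-1 - 1*3)*(7 + 3*(-1 - 1*3))/3 = -2810/7 + (-1 - 3)*(7 + 3*(-1 - 3))/3 = -2810/7 + (⅓)*(-4)*(7 + 3*(-4)) = -2810/7 + (⅓)*(-4)*(7 - 12) = -2810/7 + (⅓)*(-4)*(-5) = -2810/7 + 20/3 = -8290/21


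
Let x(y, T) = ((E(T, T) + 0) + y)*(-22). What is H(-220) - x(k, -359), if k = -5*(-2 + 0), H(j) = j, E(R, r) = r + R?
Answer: -15796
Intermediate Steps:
E(R, r) = R + r
k = 10 (k = -5*(-2) = 10)
x(y, T) = -44*T - 22*y (x(y, T) = (((T + T) + 0) + y)*(-22) = ((2*T + 0) + y)*(-22) = (2*T + y)*(-22) = (y + 2*T)*(-22) = -44*T - 22*y)
H(-220) - x(k, -359) = -220 - (-44*(-359) - 22*10) = -220 - (15796 - 220) = -220 - 1*15576 = -220 - 15576 = -15796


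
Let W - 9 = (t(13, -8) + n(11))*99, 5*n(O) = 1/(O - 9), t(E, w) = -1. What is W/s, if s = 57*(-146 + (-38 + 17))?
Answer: 267/31730 ≈ 0.0084147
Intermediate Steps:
n(O) = 1/(5*(-9 + O)) (n(O) = 1/(5*(O - 9)) = 1/(5*(-9 + O)))
W = -801/10 (W = 9 + (-1 + 1/(5*(-9 + 11)))*99 = 9 + (-1 + (⅕)/2)*99 = 9 + (-1 + (⅕)*(½))*99 = 9 + (-1 + ⅒)*99 = 9 - 9/10*99 = 9 - 891/10 = -801/10 ≈ -80.100)
s = -9519 (s = 57*(-146 - 21) = 57*(-167) = -9519)
W/s = -801/10/(-9519) = -801/10*(-1/9519) = 267/31730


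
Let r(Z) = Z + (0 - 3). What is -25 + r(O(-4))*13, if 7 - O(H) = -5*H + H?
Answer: -181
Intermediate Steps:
O(H) = 7 + 4*H (O(H) = 7 - (-5*H + H) = 7 - (-4)*H = 7 + 4*H)
r(Z) = -3 + Z (r(Z) = Z - 3 = -3 + Z)
-25 + r(O(-4))*13 = -25 + (-3 + (7 + 4*(-4)))*13 = -25 + (-3 + (7 - 16))*13 = -25 + (-3 - 9)*13 = -25 - 12*13 = -25 - 156 = -181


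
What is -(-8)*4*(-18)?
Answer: -576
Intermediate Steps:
-(-8)*4*(-18) = -8*(-4)*(-18) = 32*(-18) = -576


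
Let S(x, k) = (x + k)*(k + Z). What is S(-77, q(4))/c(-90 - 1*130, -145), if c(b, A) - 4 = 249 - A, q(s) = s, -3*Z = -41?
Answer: -3869/1194 ≈ -3.2404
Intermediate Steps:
Z = 41/3 (Z = -⅓*(-41) = 41/3 ≈ 13.667)
c(b, A) = 253 - A (c(b, A) = 4 + (249 - A) = 253 - A)
S(x, k) = (41/3 + k)*(k + x) (S(x, k) = (x + k)*(k + 41/3) = (k + x)*(41/3 + k) = (41/3 + k)*(k + x))
S(-77, q(4))/c(-90 - 1*130, -145) = (4² + (41/3)*4 + (41/3)*(-77) + 4*(-77))/(253 - 1*(-145)) = (16 + 164/3 - 3157/3 - 308)/(253 + 145) = -3869/3/398 = -3869/3*1/398 = -3869/1194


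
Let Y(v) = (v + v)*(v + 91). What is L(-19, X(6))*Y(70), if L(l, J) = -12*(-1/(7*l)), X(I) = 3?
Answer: -38640/19 ≈ -2033.7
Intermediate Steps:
L(l, J) = 12/(7*l) (L(l, J) = -12*(-1/(7*l)) = -(-12)/(7*l) = 12/(7*l))
Y(v) = 2*v*(91 + v) (Y(v) = (2*v)*(91 + v) = 2*v*(91 + v))
L(-19, X(6))*Y(70) = ((12/7)/(-19))*(2*70*(91 + 70)) = ((12/7)*(-1/19))*(2*70*161) = -12/133*22540 = -38640/19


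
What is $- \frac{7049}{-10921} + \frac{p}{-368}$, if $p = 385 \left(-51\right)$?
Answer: $\frac{217027867}{4018928} \approx 54.001$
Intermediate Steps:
$p = -19635$
$- \frac{7049}{-10921} + \frac{p}{-368} = - \frac{7049}{-10921} - \frac{19635}{-368} = \left(-7049\right) \left(- \frac{1}{10921}\right) - - \frac{19635}{368} = \frac{7049}{10921} + \frac{19635}{368} = \frac{217027867}{4018928}$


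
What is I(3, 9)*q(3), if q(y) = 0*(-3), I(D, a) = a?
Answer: 0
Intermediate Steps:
q(y) = 0
I(3, 9)*q(3) = 9*0 = 0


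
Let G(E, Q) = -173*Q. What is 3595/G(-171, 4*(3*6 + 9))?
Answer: -3595/18684 ≈ -0.19241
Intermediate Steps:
3595/G(-171, 4*(3*6 + 9)) = 3595/((-692*(3*6 + 9))) = 3595/((-692*(18 + 9))) = 3595/((-692*27)) = 3595/((-173*108)) = 3595/(-18684) = 3595*(-1/18684) = -3595/18684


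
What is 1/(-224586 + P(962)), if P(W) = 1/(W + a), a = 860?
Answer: -1822/409195691 ≈ -4.4526e-6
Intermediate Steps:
P(W) = 1/(860 + W) (P(W) = 1/(W + 860) = 1/(860 + W))
1/(-224586 + P(962)) = 1/(-224586 + 1/(860 + 962)) = 1/(-224586 + 1/1822) = 1/(-409195691/1822) = -1822/409195691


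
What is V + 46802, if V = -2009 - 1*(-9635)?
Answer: 54428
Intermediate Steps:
V = 7626 (V = -2009 + 9635 = 7626)
V + 46802 = 7626 + 46802 = 54428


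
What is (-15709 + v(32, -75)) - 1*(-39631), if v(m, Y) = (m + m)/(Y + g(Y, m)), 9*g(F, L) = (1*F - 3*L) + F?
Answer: 7343862/307 ≈ 23921.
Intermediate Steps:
g(F, L) = -L/3 + 2*F/9 (g(F, L) = ((1*F - 3*L) + F)/9 = ((F - 3*L) + F)/9 = (-3*L + 2*F)/9 = -L/3 + 2*F/9)
v(m, Y) = 2*m/(-m/3 + 11*Y/9) (v(m, Y) = (m + m)/(Y + (-m/3 + 2*Y/9)) = (2*m)/(-m/3 + 11*Y/9) = 2*m/(-m/3 + 11*Y/9))
(-15709 + v(32, -75)) - 1*(-39631) = (-15709 + 18*32/(-3*32 + 11*(-75))) - 1*(-39631) = (-15709 + 18*32/(-96 - 825)) + 39631 = (-15709 + 18*32/(-921)) + 39631 = (-15709 + 18*32*(-1/921)) + 39631 = (-15709 - 192/307) + 39631 = -4822855/307 + 39631 = 7343862/307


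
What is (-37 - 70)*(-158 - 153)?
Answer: 33277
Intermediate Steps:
(-37 - 70)*(-158 - 153) = -107*(-311) = 33277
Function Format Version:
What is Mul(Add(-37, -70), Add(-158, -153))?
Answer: 33277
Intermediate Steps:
Mul(Add(-37, -70), Add(-158, -153)) = Mul(-107, -311) = 33277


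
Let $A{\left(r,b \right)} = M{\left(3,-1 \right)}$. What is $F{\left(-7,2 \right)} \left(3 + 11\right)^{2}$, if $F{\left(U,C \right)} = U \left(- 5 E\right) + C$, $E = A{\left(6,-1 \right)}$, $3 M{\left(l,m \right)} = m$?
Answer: $- \frac{5684}{3} \approx -1894.7$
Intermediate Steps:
$M{\left(l,m \right)} = \frac{m}{3}$
$A{\left(r,b \right)} = - \frac{1}{3}$ ($A{\left(r,b \right)} = \frac{1}{3} \left(-1\right) = - \frac{1}{3}$)
$E = - \frac{1}{3} \approx -0.33333$
$F{\left(U,C \right)} = C + \frac{5 U}{3}$ ($F{\left(U,C \right)} = U \left(\left(-5\right) \left(- \frac{1}{3}\right)\right) + C = U \frac{5}{3} + C = \frac{5 U}{3} + C = C + \frac{5 U}{3}$)
$F{\left(-7,2 \right)} \left(3 + 11\right)^{2} = \left(2 + \frac{5}{3} \left(-7\right)\right) \left(3 + 11\right)^{2} = \left(2 - \frac{35}{3}\right) 14^{2} = \left(- \frac{29}{3}\right) 196 = - \frac{5684}{3}$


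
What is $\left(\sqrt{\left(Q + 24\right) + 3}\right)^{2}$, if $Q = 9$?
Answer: $36$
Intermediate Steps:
$\left(\sqrt{\left(Q + 24\right) + 3}\right)^{2} = \left(\sqrt{\left(9 + 24\right) + 3}\right)^{2} = \left(\sqrt{33 + 3}\right)^{2} = \left(\sqrt{36}\right)^{2} = 6^{2} = 36$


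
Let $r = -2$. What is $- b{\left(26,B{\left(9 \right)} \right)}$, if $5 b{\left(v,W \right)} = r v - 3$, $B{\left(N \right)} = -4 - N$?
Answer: $11$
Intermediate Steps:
$b{\left(v,W \right)} = - \frac{3}{5} - \frac{2 v}{5}$ ($b{\left(v,W \right)} = \frac{- 2 v - 3}{5} = \frac{-3 - 2 v}{5} = - \frac{3}{5} - \frac{2 v}{5}$)
$- b{\left(26,B{\left(9 \right)} \right)} = - (- \frac{3}{5} - \frac{52}{5}) = \left(-1\right) \left(-11\right) = 11$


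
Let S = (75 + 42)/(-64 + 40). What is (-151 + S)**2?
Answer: 1555009/64 ≈ 24297.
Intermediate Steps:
S = -39/8 (S = 117/(-24) = 117*(-1/24) = -39/8 ≈ -4.8750)
(-151 + S)**2 = (-151 - 39/8)**2 = (-1247/8)**2 = 1555009/64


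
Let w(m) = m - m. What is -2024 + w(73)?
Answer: -2024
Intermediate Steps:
w(m) = 0
-2024 + w(73) = -2024 + 0 = -2024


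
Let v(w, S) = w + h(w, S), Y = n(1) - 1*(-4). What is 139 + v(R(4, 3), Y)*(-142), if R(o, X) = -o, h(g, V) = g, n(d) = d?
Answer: 1275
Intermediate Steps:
Y = 5 (Y = 1 - 1*(-4) = 1 + 4 = 5)
v(w, S) = 2*w (v(w, S) = w + w = 2*w)
139 + v(R(4, 3), Y)*(-142) = 139 + (2*(-1*4))*(-142) = 139 + (2*(-4))*(-142) = 139 - 8*(-142) = 139 + 1136 = 1275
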